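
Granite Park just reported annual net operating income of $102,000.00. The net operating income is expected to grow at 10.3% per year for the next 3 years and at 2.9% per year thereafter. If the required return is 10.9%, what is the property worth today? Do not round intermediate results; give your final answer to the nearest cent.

D_1 = 112506.00000
D_2 = 124094.11800
D_3 = 136875.81215
Terminal value at year 3: TV = D_3×(1+g_2)/(r−g_2) = 140845.21071/0.08 = 1760565.13383
P_0 = D_1/(1+r)^1 + D_2/(1+r)^2 + D_3/(1+r)^3 + TV/(1+r)^3
    = 101448.15149 + 100899.28863 + 100353.39527 + 1290795.54672 = 1593496.38211

$1593496.38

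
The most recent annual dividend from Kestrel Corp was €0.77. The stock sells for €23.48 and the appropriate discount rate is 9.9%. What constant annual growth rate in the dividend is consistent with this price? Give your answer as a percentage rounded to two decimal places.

6.41%

P = D₀(1+g)/(r−g) ⇒ P(r−g) = D₀(1+g) ⇒ g(P+D₀) = P·r − D₀
g = (P·r − D₀)/(P + D₀) = (€23.48×0.099 − €0.77) / (€23.48 + €0.77) = 0.064104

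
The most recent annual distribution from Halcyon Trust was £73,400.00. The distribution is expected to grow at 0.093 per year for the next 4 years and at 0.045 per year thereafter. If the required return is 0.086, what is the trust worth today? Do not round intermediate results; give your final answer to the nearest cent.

£2217869.34

D_1 = 80226.20000
D_2 = 87687.23660
D_3 = 95842.14960
D_4 = 104755.46952
Terminal value at year 4: TV = D_4×(1+g_2)/(r−g_2) = 109469.46565/0.041 = 2669986.96696
P_0 = D_1/(1+r)^1 + D_2/(1+r)^2 + D_3/(1+r)^3 + D_4/(1+r)^4 + TV/(1+r)^4
    = 73873.11234 + 74349.27420 + 74828.50525 + 75310.82527 + 1919507.61967 = 2217869.33674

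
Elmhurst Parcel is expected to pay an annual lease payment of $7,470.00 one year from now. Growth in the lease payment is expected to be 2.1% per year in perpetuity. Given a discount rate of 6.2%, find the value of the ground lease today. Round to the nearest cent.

Growing perpetuity: P = D₁ / (r − g) = $7,470.0000 / (0.062 − 0.021) = $182,195.12

$182195.12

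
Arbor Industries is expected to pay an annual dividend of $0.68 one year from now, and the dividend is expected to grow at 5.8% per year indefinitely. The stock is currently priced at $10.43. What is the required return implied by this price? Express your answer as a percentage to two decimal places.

12.32%

P = D₁/(r − g) ⇒ r = D₁/P + g = $0.6800/$10.43 + 0.058 = 0.065197 + 0.058 = 0.123197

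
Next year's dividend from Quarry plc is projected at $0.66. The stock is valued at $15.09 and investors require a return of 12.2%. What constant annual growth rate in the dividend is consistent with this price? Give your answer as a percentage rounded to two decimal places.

P = D₁/(r−g) ⇒ g = r − D₁/P = 0.122 − $0.66/$15.09 = 0.078262

7.83%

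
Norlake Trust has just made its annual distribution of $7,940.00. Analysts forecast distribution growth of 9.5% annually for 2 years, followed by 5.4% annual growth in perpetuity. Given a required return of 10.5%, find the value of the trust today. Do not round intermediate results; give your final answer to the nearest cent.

$176801.84

D_1 = 8694.30000
D_2 = 9520.25850
Terminal value at year 2: TV = D_2×(1+g_2)/(r−g_2) = 10034.35246/0.051 = 196752.00900
P_0 = D_1/(1+r)^1 + D_2/(1+r)^2 + TV/(1+r)^2
    = 7868.14480 + 7796.93987 + 161136.75723 = 176801.84190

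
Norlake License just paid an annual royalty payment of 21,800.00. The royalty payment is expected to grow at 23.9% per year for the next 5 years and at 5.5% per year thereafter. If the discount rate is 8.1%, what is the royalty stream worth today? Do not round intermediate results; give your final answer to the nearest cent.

1916891.41

D_1 = 27010.20000
D_2 = 33465.63780
D_3 = 41463.92523
D_4 = 51373.80337
D_5 = 63652.14237
Terminal value at year 5: TV = D_5×(1+g_2)/(r−g_2) = 67153.01020/0.026 = 2582808.08461
P_0 = D_1/(1+r)^1 + D_2/(1+r)^2 + D_3/(1+r)^3 + D_4/(1+r)^4 + D_5/(1+r)^5 + TV/(1+r)^5
    = 24986.30897 + 28638.33193 + 32824.13808 + 37621.74568 + 43120.57622 + 1749700.30442 = 1916891.40530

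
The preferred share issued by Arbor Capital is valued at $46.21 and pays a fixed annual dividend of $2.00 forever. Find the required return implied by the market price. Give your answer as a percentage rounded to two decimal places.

4.33%

P = C/r ⇒ r = C/P = $2.00/$46.21 = 0.043281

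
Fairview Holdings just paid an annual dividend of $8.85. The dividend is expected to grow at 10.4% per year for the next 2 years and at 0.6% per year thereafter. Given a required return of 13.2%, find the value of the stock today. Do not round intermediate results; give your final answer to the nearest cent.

D_1 = 9.77040
D_2 = 10.78652
Terminal value at year 2: TV = D_2×(1+g_2)/(r−g_2) = 10.85124/0.126 = 86.12096
P_0 = D_1/(1+r)^1 + D_2/(1+r)^2 + TV/(1+r)^2
    = 8.63110 + 8.41761 + 67.20723 = 84.25593

$84.26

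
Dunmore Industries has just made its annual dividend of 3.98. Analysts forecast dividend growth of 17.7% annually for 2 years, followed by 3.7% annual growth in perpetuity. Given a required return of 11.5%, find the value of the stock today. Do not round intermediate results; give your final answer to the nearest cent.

D_1 = 4.68446
D_2 = 5.51361
Terminal value at year 2: TV = D_2×(1+g_2)/(r−g_2) = 5.71761/0.078 = 73.30273
P_0 = D_1/(1+r)^1 + D_2/(1+r)^2 + TV/(1+r)^2
    = 4.20131 + 4.43492 + 58.96176 = 67.59799

67.60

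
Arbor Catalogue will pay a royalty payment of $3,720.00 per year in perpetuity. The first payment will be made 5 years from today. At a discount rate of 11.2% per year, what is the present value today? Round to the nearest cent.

Value at end of year 4: C / r = $3,720.00 / 0.112 = $33,214.2857
Discount to today: PV = $33,214.2857 / (1 + 0.112)^4 = $33,214.2857 / 1.529041 = $21,722.30

$21722.30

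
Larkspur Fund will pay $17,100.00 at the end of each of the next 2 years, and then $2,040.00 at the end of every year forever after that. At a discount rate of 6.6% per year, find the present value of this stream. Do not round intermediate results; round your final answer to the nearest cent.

PV of 2-year annuity: $17,100.00 × [1 − (1+0.066)^−2] / 0.066 = 31089.37692
Perpetuity value at year 2: $2,040.00 / 0.066 = 30909.09091
PV of perpetuity: 30909.09091 / (1+0.066)^2 = 27200.18279
Total PV = 31089.37692 + 27200.18279 = 58289.55971

$58289.56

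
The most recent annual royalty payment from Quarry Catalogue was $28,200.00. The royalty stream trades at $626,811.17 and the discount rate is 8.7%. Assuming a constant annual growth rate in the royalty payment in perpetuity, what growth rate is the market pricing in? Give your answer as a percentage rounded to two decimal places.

4.02%

P = D₀(1+g)/(r−g) ⇒ P(r−g) = D₀(1+g) ⇒ g(P+D₀) = P·r − D₀
g = (P·r − D₀)/(P + D₀) = ($626,811.17×0.087 − $28,200.00) / ($626,811.17 + $28,200.00) = 0.040202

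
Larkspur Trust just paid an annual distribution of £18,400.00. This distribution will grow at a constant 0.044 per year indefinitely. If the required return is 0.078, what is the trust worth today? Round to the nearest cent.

D₁ = D₀ × (1 + g) = £18,400.00 × 1.044 = £19,209.6000
Growing perpetuity: P = D₁ / (r − g) = £19,209.6000 / (0.078 − 0.044) = £564,988.24

£564988.24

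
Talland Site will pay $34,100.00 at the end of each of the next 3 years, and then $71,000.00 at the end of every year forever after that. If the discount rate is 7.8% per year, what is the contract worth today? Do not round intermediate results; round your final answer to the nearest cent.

PV of 3-year annuity: $34,100.00 × [1 − (1+0.078)^−3] / 0.078 = 88197.11231
Perpetuity value at year 3: $71,000.00 / 0.078 = 910256.41026
PV of perpetuity: 910256.41026 / (1+0.078)^3 = 726620.19401
Total PV = 88197.11231 + 726620.19401 = 814817.30632

$814817.31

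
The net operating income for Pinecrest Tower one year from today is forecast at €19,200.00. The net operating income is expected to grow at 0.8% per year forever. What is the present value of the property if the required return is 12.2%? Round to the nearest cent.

€168421.05

Growing perpetuity: P = D₁ / (r − g) = €19,200.0000 / (0.122 − 0.008) = €168,421.05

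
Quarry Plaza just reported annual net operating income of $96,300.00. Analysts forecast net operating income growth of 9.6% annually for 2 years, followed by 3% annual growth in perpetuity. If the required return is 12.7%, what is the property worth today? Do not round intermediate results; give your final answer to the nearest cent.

D_1 = 105544.80000
D_2 = 115677.10080
Terminal value at year 2: TV = D_2×(1+g_2)/(r−g_2) = 119147.41382/0.097 = 1228323.85386
P_0 = D_1/(1+r)^1 + D_2/(1+r)^2 + TV/(1+r)^2
    = 93651.10914 + 91075.08041 + 967085.90533 = 1151812.09488

$1151812.09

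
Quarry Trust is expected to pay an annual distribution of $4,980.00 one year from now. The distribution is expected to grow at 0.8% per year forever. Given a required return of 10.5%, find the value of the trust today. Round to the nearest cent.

$51340.21

Growing perpetuity: P = D₁ / (r − g) = $4,980.0000 / (0.105 − 0.008) = $51,340.21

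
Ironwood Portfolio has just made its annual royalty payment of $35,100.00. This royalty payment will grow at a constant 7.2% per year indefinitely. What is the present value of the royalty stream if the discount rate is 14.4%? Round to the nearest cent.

$522600.00

D₁ = D₀ × (1 + g) = $35,100.00 × 1.072 = $37,627.2000
Growing perpetuity: P = D₁ / (r − g) = $37,627.2000 / (0.144 − 0.072) = $522,600.00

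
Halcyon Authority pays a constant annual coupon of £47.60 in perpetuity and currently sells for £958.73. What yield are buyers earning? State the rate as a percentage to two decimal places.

P = C/r ⇒ r = C/P = £47.60/£958.73 = 0.049649

4.96%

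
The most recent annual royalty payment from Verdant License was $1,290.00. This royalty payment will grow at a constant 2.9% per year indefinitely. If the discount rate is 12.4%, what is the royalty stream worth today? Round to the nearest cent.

$13972.74

D₁ = D₀ × (1 + g) = $1,290.00 × 1.029 = $1,327.4100
Growing perpetuity: P = D₁ / (r − g) = $1,327.4100 / (0.124 − 0.029) = $13,972.74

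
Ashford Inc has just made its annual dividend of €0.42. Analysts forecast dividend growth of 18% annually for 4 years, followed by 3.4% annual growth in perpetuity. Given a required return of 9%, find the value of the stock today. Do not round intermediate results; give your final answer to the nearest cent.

D_1 = 0.49560
D_2 = 0.58481
D_3 = 0.69007
D_4 = 0.81429
Terminal value at year 4: TV = D_4×(1+g_2)/(r−g_2) = 0.84197/0.056 = 15.03522
P_0 = D_1/(1+r)^1 + D_2/(1+r)^2 + D_3/(1+r)^3 + D_4/(1+r)^4 + TV/(1+r)^4
    = 0.45468 + 0.49222 + 0.53286 + 0.57686 + 10.65133 = 12.70795

€12.71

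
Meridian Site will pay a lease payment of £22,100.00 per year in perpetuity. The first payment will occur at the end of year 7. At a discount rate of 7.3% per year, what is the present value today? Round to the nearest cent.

Value at end of year 6: C / r = £22,100.00 / 0.073 = £302,739.7260
Discount to today: PV = £302,739.7260 / (1 + 0.073)^6 = £302,739.7260 / 1.526154 = £198,367.76

£198367.76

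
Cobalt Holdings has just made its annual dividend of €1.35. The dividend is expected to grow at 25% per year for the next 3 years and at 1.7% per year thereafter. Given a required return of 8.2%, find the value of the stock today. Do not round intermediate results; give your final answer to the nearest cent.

D_1 = 1.68750
D_2 = 2.10938
D_3 = 2.63672
Terminal value at year 3: TV = D_3×(1+g_2)/(r−g_2) = 2.68154/0.065 = 41.25451
P_0 = D_1/(1+r)^1 + D_2/(1+r)^2 + D_3/(1+r)^3 + TV/(1+r)^3
    = 1.55961 + 1.80177 + 2.08153 + 32.56789 = 38.01080

€38.01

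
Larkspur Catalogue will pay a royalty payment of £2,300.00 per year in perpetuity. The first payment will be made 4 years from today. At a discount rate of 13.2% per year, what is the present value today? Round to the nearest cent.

£12011.98

Value at end of year 3: C / r = £2,300.00 / 0.132 = £17,424.2424
Discount to today: PV = £17,424.2424 / (1 + 0.132)^3 = £17,424.2424 / 1.450572 = £12,011.98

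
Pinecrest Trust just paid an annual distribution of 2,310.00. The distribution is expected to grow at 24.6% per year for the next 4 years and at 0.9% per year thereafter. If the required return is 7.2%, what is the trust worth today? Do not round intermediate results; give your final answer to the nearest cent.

D_1 = 2878.26000
D_2 = 3586.31196
D_3 = 4468.54470
D_4 = 5567.80670
Terminal value at year 4: TV = D_4×(1+g_2)/(r−g_2) = 5617.91696/0.063 = 89173.28507
P_0 = D_1/(1+r)^1 + D_2/(1+r)^2 + D_3/(1+r)^3 + D_4/(1+r)^4 + TV/(1+r)^4
    = 2684.94403 + 3120.74651 + 3627.28559 + 4216.04277 + 67523.60560 = 81172.62450

81172.62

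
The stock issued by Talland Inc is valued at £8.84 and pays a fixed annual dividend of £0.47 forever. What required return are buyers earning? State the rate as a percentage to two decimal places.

5.32%

P = C/r ⇒ r = C/P = £0.47/£8.84 = 0.053167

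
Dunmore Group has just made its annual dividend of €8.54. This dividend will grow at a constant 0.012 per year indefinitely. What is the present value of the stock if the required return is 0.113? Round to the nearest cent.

€85.57

D₁ = D₀ × (1 + g) = €8.54 × 1.012 = €8.6425
Growing perpetuity: P = D₁ / (r − g) = €8.6425 / (0.113 − 0.012) = €85.57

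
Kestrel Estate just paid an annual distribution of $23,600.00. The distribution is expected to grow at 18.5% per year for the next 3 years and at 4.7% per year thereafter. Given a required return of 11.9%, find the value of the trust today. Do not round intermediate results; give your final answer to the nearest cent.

$487044.44

D_1 = 27966.00000
D_2 = 33139.71000
D_3 = 39270.55635
Terminal value at year 3: TV = D_3×(1+g_2)/(r−g_2) = 41116.27250/0.072 = 571059.34026
P_0 = D_1/(1+r)^1 + D_2/(1+r)^2 + D_3/(1+r)^3 + TV/(1+r)^3
    = 24991.95710 + 26466.01356 + 28027.01167 + 407559.46143 = 487044.44377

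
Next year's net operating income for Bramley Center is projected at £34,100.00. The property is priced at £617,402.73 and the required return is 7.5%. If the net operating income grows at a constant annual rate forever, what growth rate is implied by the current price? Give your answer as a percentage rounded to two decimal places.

P = D₁/(r−g) ⇒ g = r − D₁/P = 0.075 − £34,100.00/£617,402.73 = 0.019769

1.98%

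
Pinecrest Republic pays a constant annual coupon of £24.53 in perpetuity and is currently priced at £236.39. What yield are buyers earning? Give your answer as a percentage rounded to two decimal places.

10.38%

P = C/r ⇒ r = C/P = £24.53/£236.39 = 0.103769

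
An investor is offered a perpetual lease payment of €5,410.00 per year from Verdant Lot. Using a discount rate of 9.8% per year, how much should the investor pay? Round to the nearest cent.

€55204.08

Level perpetuity: PV = C / r = €5,410.00 / 0.098 = €55,204.08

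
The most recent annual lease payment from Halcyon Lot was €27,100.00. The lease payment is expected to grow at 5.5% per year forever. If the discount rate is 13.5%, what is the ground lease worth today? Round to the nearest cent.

D₁ = D₀ × (1 + g) = €27,100.00 × 1.055 = €28,590.5000
Growing perpetuity: P = D₁ / (r − g) = €28,590.5000 / (0.135 − 0.055) = €357,381.25

€357381.25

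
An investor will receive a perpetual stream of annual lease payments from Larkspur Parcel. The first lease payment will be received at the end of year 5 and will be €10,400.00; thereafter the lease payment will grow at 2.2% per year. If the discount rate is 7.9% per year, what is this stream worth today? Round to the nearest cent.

€134608.57

Value at end of year 4: C₁ / (r − g) = €10,400.00 / (0.079 − 0.022) = €182,456.1404
Discount to today: PV = €182,456.1404 / (1 + 0.079)^4 = €182,456.1404 / 1.355457 = €134,608.57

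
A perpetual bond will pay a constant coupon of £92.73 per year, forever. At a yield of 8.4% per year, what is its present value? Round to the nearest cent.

£1103.93

Level perpetuity: PV = C / r = £92.73 / 0.084 = £1,103.93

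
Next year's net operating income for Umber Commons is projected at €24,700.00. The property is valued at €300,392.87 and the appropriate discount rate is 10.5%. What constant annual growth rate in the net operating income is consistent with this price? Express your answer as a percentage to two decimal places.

2.28%

P = D₁/(r−g) ⇒ g = r − D₁/P = 0.105 − €24,700.00/€300,392.87 = 0.022774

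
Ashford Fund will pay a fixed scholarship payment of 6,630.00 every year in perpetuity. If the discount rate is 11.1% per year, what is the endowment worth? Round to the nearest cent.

59729.73

Level perpetuity: PV = C / r = 6,630.00 / 0.111 = 59,729.73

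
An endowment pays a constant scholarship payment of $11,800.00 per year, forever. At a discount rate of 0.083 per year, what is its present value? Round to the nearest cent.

$142168.67

Level perpetuity: PV = C / r = $11,800.00 / 0.083 = $142,168.67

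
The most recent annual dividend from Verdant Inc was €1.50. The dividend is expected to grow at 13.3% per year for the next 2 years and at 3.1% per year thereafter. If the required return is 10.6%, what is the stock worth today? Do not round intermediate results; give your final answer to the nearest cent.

D_1 = 1.69950
D_2 = 1.92553
Terminal value at year 2: TV = D_2×(1+g_2)/(r−g_2) = 1.98523/0.075 = 26.46967
P_0 = D_1/(1+r)^1 + D_2/(1+r)^2 + TV/(1+r)^2
    = 1.53662 + 1.57413 + 21.63905 = 24.74980

€24.75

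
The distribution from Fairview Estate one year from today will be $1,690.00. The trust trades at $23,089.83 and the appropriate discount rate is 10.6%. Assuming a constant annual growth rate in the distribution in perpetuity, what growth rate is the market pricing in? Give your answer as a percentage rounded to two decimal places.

P = D₁/(r−g) ⇒ g = r − D₁/P = 0.106 − $1,690.00/$23,089.83 = 0.032808

3.28%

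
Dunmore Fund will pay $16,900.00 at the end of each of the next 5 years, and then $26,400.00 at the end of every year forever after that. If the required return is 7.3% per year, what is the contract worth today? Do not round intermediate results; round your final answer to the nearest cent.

PV of 5-year annuity: $16,900.00 × [1 − (1+0.073)^−5] / 0.073 = 68740.27069
Perpetuity value at year 5: $26,400.00 / 0.073 = 361643.83562
PV of perpetuity: 361643.83562 / (1+0.073)^5 = 254262.58437
Total PV = 68740.27069 + 254262.58437 = 323002.85505

$323002.86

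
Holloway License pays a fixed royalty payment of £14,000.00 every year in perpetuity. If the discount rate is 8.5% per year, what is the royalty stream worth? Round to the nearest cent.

£164705.88

Level perpetuity: PV = C / r = £14,000.00 / 0.085 = £164,705.88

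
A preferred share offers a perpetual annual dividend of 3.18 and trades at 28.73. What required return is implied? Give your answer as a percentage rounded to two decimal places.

P = C/r ⇒ r = C/P = 3.18/28.73 = 0.110686

11.07%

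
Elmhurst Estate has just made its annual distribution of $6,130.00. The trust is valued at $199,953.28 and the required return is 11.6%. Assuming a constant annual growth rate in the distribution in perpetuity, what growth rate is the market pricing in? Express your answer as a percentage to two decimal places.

8.28%

P = D₀(1+g)/(r−g) ⇒ P(r−g) = D₀(1+g) ⇒ g(P+D₀) = P·r − D₀
g = (P·r − D₀)/(P + D₀) = ($199,953.28×0.116 − $6,130.00) / ($199,953.28 + $6,130.00) = 0.082804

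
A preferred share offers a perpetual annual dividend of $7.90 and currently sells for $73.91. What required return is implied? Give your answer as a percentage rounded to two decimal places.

10.69%

P = C/r ⇒ r = C/P = $7.90/$73.91 = 0.106887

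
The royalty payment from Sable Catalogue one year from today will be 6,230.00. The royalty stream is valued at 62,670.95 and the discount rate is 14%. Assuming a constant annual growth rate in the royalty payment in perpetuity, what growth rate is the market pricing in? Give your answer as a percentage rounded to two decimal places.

P = D₁/(r−g) ⇒ g = r − D₁/P = 0.14 − 6,230.00/62,670.95 = 0.040592

4.06%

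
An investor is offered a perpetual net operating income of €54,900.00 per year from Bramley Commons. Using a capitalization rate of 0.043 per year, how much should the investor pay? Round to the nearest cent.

€1276744.19

Level perpetuity: PV = C / r = €54,900.00 / 0.043 = €1,276,744.19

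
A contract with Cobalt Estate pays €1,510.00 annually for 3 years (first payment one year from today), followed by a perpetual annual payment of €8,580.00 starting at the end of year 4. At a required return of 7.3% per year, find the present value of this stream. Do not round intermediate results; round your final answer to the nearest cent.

€99081.56

PV of 3-year annuity: €1,510.00 × [1 − (1+0.073)^−3] / 0.073 = 3941.09706
Perpetuity value at year 3: €8,580.00 / 0.073 = 117534.24658
PV of perpetuity: 117534.24658 / (1+0.073)^3 = 95140.46327
Total PV = 3941.09706 + 95140.46327 = 99081.56034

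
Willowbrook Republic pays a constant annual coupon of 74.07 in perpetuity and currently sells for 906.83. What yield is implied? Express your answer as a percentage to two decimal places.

P = C/r ⇒ r = C/P = 74.07/906.83 = 0.081680

8.17%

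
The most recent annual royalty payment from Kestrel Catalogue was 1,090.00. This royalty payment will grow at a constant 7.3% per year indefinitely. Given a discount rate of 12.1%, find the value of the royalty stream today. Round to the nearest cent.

D₁ = D₀ × (1 + g) = 1,090.00 × 1.073 = 1,169.5700
Growing perpetuity: P = D₁ / (r − g) = 1,169.5700 / (0.121 − 0.073) = 24,366.04

24366.04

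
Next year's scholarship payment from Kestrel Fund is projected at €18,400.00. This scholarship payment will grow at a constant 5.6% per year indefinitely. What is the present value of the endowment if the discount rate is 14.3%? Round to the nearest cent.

Growing perpetuity: P = D₁ / (r − g) = €18,400.0000 / (0.143 − 0.056) = €211,494.25

€211494.25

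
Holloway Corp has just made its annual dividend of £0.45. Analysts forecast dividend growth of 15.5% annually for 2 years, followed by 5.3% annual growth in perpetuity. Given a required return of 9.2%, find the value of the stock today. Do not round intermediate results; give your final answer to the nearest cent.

£14.57

D_1 = 0.51975
D_2 = 0.60031
Terminal value at year 2: TV = D_2×(1+g_2)/(r−g_2) = 0.63213/0.039 = 16.20840
P_0 = D_1/(1+r)^1 + D_2/(1+r)^2 + TV/(1+r)^2
    = 0.47596 + 0.50342 + 13.59236 = 14.57175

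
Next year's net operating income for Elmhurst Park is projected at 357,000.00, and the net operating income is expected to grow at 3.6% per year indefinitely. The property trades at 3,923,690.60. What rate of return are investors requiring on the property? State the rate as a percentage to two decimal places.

P = D₁/(r − g) ⇒ r = D₁/P + g = 357,000.0000/3,923,690.60 + 0.036 = 0.090986 + 0.036 = 0.126986

12.70%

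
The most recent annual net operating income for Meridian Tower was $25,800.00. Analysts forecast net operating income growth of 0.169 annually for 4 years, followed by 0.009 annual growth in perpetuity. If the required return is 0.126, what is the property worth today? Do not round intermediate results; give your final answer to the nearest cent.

D_1 = 30160.20000
D_2 = 35257.27380
D_3 = 41215.75307
D_4 = 48181.21534
Terminal value at year 4: TV = D_4×(1+g_2)/(r−g_2) = 48614.84628/0.117 = 415511.50666
P_0 = D_1/(1+r)^1 + D_2/(1+r)^2 + D_3/(1+r)^3 + D_4/(1+r)^4 + TV/(1+r)^4
    = 26785.25755 + 27808.14039 + 28870.08536 + 29972.58418 + 258481.51652 = 371917.58399

$371917.58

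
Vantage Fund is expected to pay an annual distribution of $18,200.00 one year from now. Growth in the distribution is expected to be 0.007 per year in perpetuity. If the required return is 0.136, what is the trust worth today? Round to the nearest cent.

Growing perpetuity: P = D₁ / (r − g) = $18,200.0000 / (0.136 − 0.007) = $141,085.27

$141085.27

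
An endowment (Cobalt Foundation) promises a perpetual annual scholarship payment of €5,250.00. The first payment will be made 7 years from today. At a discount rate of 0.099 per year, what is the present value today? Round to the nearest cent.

€30098.02

Value at end of year 6: C / r = €5,250.00 / 0.099 = €53,030.3030
Discount to today: PV = €53,030.3030 / (1 + 0.099)^6 = €53,030.3030 / 1.761920 = €30,098.02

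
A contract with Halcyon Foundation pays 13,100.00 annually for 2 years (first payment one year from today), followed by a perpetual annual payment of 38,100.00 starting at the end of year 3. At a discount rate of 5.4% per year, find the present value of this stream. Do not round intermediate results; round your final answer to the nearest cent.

659332.44

PV of 2-year annuity: 13,100.00 × [1 − (1+0.054)^−2] / 0.054 = 24220.91319
Perpetuity value at year 2: 38,100.00 / 0.054 = 705555.55556
PV of perpetuity: 705555.55556 / (1+0.054)^2 = 635111.52558
Total PV = 24220.91319 + 635111.52558 = 659332.43878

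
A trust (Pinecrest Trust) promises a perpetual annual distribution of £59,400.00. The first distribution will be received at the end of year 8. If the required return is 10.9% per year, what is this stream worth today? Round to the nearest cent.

Value at end of year 7: C / r = £59,400.00 / 0.109 = £544,954.1284
Discount to today: PV = £544,954.1284 / (1 + 0.109)^7 = £544,954.1284 / 2.063103 = £264,143.01

£264143.01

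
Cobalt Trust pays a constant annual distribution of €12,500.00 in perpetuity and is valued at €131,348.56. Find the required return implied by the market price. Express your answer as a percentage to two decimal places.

9.52%

P = C/r ⇒ r = C/P = €12,500.00/€131,348.56 = 0.095167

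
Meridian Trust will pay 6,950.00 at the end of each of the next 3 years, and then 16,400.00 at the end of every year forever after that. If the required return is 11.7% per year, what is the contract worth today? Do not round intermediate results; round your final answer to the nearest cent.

117356.11

PV of 3-year annuity: 6,950.00 × [1 − (1+0.117)^−3] / 0.117 = 16779.15993
Perpetuity value at year 3: 16,400.00 / 0.117 = 140170.94017
PV of perpetuity: 140170.94017 / (1+0.117)^3 = 100576.95127
Total PV = 16779.15993 + 100576.95127 = 117356.11120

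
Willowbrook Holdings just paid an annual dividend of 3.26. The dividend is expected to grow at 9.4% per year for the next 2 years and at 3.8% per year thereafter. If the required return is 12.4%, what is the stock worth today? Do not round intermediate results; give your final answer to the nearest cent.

43.54

D_1 = 3.56644
D_2 = 3.90169
Terminal value at year 2: TV = D_2×(1+g_2)/(r−g_2) = 4.04995/0.086 = 47.09243
P_0 = D_1/(1+r)^1 + D_2/(1+r)^2 + TV/(1+r)^2
    = 3.17299 + 3.08830 + 37.27507 = 43.53637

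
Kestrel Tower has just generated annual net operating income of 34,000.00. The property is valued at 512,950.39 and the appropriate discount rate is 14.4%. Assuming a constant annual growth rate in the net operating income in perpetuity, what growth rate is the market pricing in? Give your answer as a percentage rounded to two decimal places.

7.29%

P = D₀(1+g)/(r−g) ⇒ P(r−g) = D₀(1+g) ⇒ g(P+D₀) = P·r − D₀
g = (P·r − D₀)/(P + D₀) = (512,950.39×0.144 − 34,000.00) / (512,950.39 + 34,000.00) = 0.072886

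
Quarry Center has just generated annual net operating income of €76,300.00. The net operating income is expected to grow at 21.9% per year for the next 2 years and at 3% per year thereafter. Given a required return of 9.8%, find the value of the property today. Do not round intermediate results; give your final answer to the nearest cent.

€1603228.92

D_1 = 93009.70000
D_2 = 113378.82430
Terminal value at year 2: TV = D_2×(1+g_2)/(r−g_2) = 116780.18903/0.068 = 1717355.72101
P_0 = D_1/(1+r)^1 + D_2/(1+r)^2 + TV/(1+r)^2
    = 84708.28780 + 94043.17197 + 1424477.45778 = 1603228.91755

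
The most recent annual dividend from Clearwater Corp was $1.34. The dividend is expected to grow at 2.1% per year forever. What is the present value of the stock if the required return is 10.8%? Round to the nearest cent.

$15.73

D₁ = D₀ × (1 + g) = $1.34 × 1.021 = $1.3681
Growing perpetuity: P = D₁ / (r − g) = $1.3681 / (0.108 − 0.021) = $15.73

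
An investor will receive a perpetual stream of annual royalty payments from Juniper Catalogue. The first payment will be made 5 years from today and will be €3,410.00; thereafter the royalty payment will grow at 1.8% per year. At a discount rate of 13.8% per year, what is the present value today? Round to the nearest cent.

€16943.54

Value at end of year 4: C₁ / (r − g) = €3,410.00 / (0.138 − 0.018) = €28,416.6667
Discount to today: PV = €28,416.6667 / (1 + 0.138)^4 = €28,416.6667 / 1.677139 = €16,943.54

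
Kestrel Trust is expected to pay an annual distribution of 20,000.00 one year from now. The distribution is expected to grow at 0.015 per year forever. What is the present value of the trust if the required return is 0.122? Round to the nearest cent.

Growing perpetuity: P = D₁ / (r − g) = 20,000.0000 / (0.122 − 0.015) = 186,915.89

186915.89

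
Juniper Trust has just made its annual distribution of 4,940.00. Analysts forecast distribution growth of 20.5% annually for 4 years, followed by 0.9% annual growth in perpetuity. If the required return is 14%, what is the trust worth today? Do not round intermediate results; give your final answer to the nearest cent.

D_1 = 5952.70000
D_2 = 7173.00350
D_3 = 8643.46922
D_4 = 10415.38041
Terminal value at year 4: TV = D_4×(1+g_2)/(r−g_2) = 10509.11883/0.131 = 80222.28115
P_0 = D_1/(1+r)^1 + D_2/(1+r)^2 + D_3/(1+r)^3 + D_4/(1+r)^4 + TV/(1+r)^4
    = 5221.66667 + 5519.39327 + 5834.09552 + 6166.74132 + 47498.03048 = 70239.92726

70239.93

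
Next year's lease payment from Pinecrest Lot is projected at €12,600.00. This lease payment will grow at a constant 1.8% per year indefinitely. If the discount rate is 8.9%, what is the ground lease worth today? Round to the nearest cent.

€177464.79

Growing perpetuity: P = D₁ / (r − g) = €12,600.0000 / (0.089 − 0.018) = €177,464.79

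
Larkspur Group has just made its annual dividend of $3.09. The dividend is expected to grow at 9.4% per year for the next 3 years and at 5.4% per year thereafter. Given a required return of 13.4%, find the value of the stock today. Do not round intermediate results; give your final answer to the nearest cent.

D_1 = 3.38046
D_2 = 3.69822
D_3 = 4.04586
Terminal value at year 3: TV = D_3×(1+g_2)/(r−g_2) = 4.26433/0.08 = 53.30416
P_0 = D_1/(1+r)^1 + D_2/(1+r)^2 + D_3/(1+r)^3 + TV/(1+r)^3
    = 2.98101 + 2.87586 + 2.77441 + 36.55291 = 45.18418

$45.18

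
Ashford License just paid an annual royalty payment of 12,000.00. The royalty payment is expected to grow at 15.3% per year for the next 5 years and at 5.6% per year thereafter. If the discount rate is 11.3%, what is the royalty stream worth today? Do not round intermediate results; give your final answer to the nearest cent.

332028.69

D_1 = 13836.00000
D_2 = 15952.90800
D_3 = 18393.70292
D_4 = 21207.93947
D_5 = 24452.75421
Terminal value at year 5: TV = D_5×(1+g_2)/(r−g_2) = 25822.10845/0.057 = 453019.44643
P_0 = D_1/(1+r)^1 + D_2/(1+r)^2 + D_3/(1+r)^3 + D_4/(1+r)^4 + D_5/(1+r)^5 + TV/(1+r)^5
    = 12431.26685 + 12878.03295 + 13340.85534 + 13820.31106 + 14316.99789 + 265241.22400 = 332028.68808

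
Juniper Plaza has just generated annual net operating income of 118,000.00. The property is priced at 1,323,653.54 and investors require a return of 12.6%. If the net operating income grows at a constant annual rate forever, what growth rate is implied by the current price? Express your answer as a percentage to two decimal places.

P = D₀(1+g)/(r−g) ⇒ P(r−g) = D₀(1+g) ⇒ g(P+D₀) = P·r − D₀
g = (P·r − D₀)/(P + D₀) = (1,323,653.54×0.126 − 118,000.00) / (1,323,653.54 + 118,000.00) = 0.033836

3.38%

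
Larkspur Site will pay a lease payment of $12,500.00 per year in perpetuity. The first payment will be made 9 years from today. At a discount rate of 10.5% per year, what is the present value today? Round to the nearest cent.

Value at end of year 8: C / r = $12,500.00 / 0.105 = $119,047.6190
Discount to today: PV = $119,047.6190 / (1 + 0.105)^8 = $119,047.6190 / 2.222789 = $53,557.77

$53557.77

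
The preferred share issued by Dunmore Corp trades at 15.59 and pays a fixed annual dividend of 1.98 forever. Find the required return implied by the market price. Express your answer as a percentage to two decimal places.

12.70%

P = C/r ⇒ r = C/P = 1.98/15.59 = 0.127004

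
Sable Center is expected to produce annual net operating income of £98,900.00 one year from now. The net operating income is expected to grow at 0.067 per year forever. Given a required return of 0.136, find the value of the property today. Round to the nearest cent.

Growing perpetuity: P = D₁ / (r − g) = £98,900.0000 / (0.136 − 0.067) = £1,433,333.33

£1433333.33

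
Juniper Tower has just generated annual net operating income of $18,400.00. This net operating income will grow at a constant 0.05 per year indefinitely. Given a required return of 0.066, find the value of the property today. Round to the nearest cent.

$1207500.00

D₁ = D₀ × (1 + g) = $18,400.00 × 1.05 = $19,320.0000
Growing perpetuity: P = D₁ / (r − g) = $19,320.0000 / (0.066 − 0.05) = $1,207,500.00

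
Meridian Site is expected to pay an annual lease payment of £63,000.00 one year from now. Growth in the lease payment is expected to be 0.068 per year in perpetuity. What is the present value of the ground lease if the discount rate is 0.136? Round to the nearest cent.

Growing perpetuity: P = D₁ / (r − g) = £63,000.0000 / (0.136 − 0.068) = £926,470.59

£926470.59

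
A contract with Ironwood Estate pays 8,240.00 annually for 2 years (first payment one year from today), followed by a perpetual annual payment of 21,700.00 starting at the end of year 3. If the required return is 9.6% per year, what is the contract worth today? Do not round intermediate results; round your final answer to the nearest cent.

PV of 2-year annuity: 8,240.00 × [1 − (1+0.096)^−2] / 0.096 = 14377.96366
Perpetuity value at year 2: 21,700.00 / 0.096 = 226041.66667
PV of perpetuity: 226041.66667 / (1+0.096)^2 = 188177.36915
Total PV = 14377.96366 + 188177.36915 = 202555.33282

202555.33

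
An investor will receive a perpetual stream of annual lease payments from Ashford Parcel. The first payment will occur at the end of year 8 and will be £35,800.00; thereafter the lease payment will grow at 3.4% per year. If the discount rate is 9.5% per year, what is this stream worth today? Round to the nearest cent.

Value at end of year 7: C₁ / (r − g) = £35,800.00 / (0.095 − 0.034) = £586,885.2459
Discount to today: PV = £586,885.2459 / (1 + 0.095)^7 = £586,885.2459 / 1.887552 = £310,924.08

£310924.08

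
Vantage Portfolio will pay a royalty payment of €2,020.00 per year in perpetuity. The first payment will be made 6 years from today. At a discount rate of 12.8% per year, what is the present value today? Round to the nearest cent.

€8641.63

Value at end of year 5: C / r = €2,020.00 / 0.128 = €15,781.2500
Discount to today: PV = €15,781.2500 / (1 + 0.128)^5 = €15,781.2500 / 1.826188 = €8,641.63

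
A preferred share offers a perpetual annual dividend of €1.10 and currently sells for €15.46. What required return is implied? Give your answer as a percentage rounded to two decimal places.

7.12%

P = C/r ⇒ r = C/P = €1.10/€15.46 = 0.071151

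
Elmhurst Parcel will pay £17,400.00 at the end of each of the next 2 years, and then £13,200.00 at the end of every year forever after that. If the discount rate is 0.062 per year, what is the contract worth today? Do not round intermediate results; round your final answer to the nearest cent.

£220581.95

PV of 2-year annuity: £17,400.00 × [1 − (1+0.062)^−2] / 0.062 = 31811.84632
Perpetuity value at year 2: £13,200.00 / 0.062 = 212903.22581
PV of perpetuity: 212903.22581 / (1+0.062)^2 = 188770.10101
Total PV = 31811.84632 + 188770.10101 = 220581.94733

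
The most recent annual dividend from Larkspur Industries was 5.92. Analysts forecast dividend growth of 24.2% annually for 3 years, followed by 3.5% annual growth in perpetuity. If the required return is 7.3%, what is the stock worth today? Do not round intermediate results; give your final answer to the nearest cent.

274.02

D_1 = 7.35264
D_2 = 9.13198
D_3 = 11.34192
Terminal value at year 3: TV = D_3×(1+g_2)/(r−g_2) = 11.73888/0.038 = 308.91802
P_0 = D_1/(1+r)^1 + D_2/(1+r)^2 + D_3/(1+r)^3 + TV/(1+r)^3
    = 6.85241 + 7.93168 + 9.18094 + 250.05992 = 274.02496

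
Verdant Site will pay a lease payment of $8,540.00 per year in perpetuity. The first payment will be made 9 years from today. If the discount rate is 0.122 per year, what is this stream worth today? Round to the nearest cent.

Value at end of year 8: C / r = $8,540.00 / 0.122 = $70,000.0000
Discount to today: PV = $70,000.0000 / (1 + 0.122)^8 = $70,000.0000 / 2.511556 = $27,871.17

$27871.17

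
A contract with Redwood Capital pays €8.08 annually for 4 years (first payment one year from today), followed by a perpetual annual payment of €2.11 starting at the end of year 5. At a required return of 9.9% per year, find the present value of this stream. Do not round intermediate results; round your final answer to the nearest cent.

€40.28

PV of 4-year annuity: €8.08 × [1 − (1+0.099)^−4] / 0.099 = 25.66805
Perpetuity value at year 4: €2.11 / 0.099 = 21.31313
PV of perpetuity: 21.31313 / (1+0.099)^4 = 14.61021
Total PV = 25.66805 + 14.61021 = 40.27827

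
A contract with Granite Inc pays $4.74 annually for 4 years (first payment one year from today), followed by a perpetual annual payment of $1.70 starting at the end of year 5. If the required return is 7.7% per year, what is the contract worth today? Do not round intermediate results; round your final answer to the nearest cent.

$32.21

PV of 4-year annuity: $4.74 × [1 − (1+0.077)^−4] / 0.077 = 15.80489
Perpetuity value at year 4: $1.70 / 0.077 = 22.07792
PV of perpetuity: 22.07792 / (1+0.077)^4 = 16.40950
Total PV = 15.80489 + 16.40950 = 32.21439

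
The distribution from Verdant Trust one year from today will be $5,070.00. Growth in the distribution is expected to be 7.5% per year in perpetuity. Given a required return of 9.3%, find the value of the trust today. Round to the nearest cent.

$281666.67

Growing perpetuity: P = D₁ / (r − g) = $5,070.0000 / (0.093 − 0.075) = $281,666.67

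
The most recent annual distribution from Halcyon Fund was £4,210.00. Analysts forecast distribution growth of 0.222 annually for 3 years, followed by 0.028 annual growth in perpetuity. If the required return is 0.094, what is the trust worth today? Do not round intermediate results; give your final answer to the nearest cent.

£107211.53

D_1 = 5144.62000
D_2 = 6286.72564
D_3 = 7682.37873
Terminal value at year 3: TV = D_3×(1+g_2)/(r−g_2) = 7897.48534/0.066 = 119658.86874
P_0 = D_1/(1+r)^1 + D_2/(1+r)^2 + D_3/(1+r)^3 + TV/(1+r)^3
    = 4702.57770 + 5252.78788 + 5867.37367 + 91388.78988 = 107211.52913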